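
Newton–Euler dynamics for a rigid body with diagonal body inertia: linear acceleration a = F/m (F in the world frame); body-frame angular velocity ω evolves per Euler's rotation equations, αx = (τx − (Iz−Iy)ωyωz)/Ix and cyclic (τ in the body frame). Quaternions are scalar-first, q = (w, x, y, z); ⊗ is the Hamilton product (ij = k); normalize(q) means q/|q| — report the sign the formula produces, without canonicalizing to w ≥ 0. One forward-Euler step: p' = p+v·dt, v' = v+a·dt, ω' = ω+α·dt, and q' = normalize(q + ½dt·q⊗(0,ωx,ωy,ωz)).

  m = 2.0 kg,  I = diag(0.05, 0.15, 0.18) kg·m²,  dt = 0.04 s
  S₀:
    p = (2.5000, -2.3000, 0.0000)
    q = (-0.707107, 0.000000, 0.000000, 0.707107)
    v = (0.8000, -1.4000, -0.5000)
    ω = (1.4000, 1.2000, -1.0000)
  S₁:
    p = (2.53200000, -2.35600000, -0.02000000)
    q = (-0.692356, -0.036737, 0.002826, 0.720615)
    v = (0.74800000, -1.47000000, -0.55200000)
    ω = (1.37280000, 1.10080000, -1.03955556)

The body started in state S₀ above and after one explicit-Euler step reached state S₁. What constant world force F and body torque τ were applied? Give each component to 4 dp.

F = (-2.6000, -3.5000, -2.6000)
τ = (-0.0700, -0.1900, -0.0100)

ω₁ − ω₀ = (-0.02720000, -0.09920000, -0.03955556)
precession coupling = (-0.0360, 0.1820, 0.1680)
applied torque τ = (-0.0700, -0.1900, -0.0100)
velocity change Δv = (-0.05200000, -0.07000000, -0.05200000)
F = m·Δv/dt = (-2.6000, -3.5000, -2.6000)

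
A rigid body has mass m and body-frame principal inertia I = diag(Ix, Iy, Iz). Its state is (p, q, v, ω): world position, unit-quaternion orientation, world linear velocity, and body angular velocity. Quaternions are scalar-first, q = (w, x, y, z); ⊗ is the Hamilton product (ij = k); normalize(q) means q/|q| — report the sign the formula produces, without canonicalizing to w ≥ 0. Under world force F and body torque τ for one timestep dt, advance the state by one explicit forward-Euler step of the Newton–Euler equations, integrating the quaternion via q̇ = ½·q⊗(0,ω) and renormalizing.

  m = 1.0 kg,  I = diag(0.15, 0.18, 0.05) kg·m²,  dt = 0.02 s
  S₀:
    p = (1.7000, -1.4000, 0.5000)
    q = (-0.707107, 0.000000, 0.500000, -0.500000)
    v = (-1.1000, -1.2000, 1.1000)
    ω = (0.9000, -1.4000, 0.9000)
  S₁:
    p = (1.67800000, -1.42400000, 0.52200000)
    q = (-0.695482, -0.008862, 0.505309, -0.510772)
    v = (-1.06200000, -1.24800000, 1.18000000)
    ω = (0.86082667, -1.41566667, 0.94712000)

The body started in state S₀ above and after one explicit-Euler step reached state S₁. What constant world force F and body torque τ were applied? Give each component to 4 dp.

F = (1.9000, -2.4000, 4.0000)
τ = (-0.1300, -0.0600, 0.0800)

Δv = v₁−v₀ = (0.03800000, -0.04800000, 0.08000000)
F = m·Δv/dt = (1.9000, -2.4000, 4.0000)
ω₁ − ω₀ = (-0.03917333, -0.01566667, 0.04712000)
ω₀×(Iω₀) = (0.1638, 0.0810, -0.0378)
τ = I·(Δω/dt) + ω₀×(Iω₀) = (-0.1300, -0.0600, 0.0800)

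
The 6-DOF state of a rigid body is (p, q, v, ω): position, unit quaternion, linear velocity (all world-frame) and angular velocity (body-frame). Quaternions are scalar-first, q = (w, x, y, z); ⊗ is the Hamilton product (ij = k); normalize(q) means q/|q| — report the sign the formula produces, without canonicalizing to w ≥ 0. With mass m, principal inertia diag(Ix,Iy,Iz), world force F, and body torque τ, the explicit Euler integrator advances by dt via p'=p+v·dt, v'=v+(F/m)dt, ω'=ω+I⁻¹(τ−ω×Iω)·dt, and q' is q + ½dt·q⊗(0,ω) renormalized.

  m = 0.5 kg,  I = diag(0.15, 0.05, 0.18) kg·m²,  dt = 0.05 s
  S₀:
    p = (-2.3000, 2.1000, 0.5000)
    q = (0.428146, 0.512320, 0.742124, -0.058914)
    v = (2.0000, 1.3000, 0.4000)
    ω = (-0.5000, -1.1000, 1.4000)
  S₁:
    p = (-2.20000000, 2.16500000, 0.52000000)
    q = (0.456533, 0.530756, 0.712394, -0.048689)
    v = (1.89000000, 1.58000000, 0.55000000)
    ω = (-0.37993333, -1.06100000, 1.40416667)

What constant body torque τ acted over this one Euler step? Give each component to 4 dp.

τ = (0.1600, 0.0600, -0.0400)

rate change Δω = (0.12006667, 0.03900000, 0.00416667)
applied torque τ = (0.1600, 0.0600, -0.0400)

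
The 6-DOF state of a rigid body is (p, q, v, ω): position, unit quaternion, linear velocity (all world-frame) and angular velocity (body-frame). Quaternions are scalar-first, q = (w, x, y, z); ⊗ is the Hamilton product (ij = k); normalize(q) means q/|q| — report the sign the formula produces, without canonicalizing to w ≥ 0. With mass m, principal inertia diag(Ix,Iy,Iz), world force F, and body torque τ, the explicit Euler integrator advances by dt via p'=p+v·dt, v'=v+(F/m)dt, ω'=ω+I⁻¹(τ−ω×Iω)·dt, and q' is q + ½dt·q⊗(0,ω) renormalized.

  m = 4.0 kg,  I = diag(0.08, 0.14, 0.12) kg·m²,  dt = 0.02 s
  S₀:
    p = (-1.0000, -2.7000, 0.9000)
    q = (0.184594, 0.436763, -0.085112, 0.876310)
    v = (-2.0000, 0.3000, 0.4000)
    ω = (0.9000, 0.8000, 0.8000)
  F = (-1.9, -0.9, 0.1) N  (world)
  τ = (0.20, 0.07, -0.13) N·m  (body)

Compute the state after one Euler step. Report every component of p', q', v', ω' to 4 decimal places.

p' = (-1.0400, -2.6940, 0.9080)
q' = (0.1743, 0.4307, -0.0792, 0.8820)
v' = (-2.0095, 0.2955, 0.4005)
ω' = (0.9532, 0.8141, 0.7711)

angular accel α = (2.6600, 0.7057, -1.4433)
ω' = ω + α·dt = (0.9532, 0.8141, 0.7711)
Hamilton product q⊗(0,ω) = (-1.0260451, -0.6030030, 0.5869438, 0.5736864)
q' = normalize(q + ½dt·q⊗(0,ω)) = (0.1743, 0.4307, -0.0792, 0.8820)
linear accel F/m = (-0.4750, -0.2250, 0.0250)
new position p' = (-1.0400, -2.6940, 0.9080)
v + (F/m)dt = (-2.0095, 0.2955, 0.4005)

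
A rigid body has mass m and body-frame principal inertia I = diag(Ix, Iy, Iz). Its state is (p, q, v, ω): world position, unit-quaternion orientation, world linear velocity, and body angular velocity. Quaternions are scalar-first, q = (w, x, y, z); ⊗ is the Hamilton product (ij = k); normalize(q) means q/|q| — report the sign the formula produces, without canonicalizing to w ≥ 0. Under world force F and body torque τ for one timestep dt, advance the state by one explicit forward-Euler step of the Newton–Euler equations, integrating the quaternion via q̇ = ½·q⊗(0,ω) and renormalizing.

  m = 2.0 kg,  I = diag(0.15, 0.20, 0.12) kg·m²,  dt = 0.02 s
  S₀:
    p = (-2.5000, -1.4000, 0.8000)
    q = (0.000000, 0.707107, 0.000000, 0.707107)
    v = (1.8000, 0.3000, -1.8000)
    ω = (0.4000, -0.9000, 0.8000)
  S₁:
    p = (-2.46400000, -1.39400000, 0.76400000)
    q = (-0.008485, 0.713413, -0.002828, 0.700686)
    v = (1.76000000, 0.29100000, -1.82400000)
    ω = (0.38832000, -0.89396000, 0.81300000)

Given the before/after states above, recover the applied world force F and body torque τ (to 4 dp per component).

F = (-4.0000, -0.9000, -2.4000)
τ = (-0.0300, 0.0700, 0.0600)

rate change Δω = (-0.01168000, 0.00604000, 0.01300000)
applied torque τ = (-0.0300, 0.0700, 0.0600)
Δv = v₁−v₀ = (-0.04000000, -0.00900000, -0.02400000)
applied force F = (-4.0000, -0.9000, -2.4000)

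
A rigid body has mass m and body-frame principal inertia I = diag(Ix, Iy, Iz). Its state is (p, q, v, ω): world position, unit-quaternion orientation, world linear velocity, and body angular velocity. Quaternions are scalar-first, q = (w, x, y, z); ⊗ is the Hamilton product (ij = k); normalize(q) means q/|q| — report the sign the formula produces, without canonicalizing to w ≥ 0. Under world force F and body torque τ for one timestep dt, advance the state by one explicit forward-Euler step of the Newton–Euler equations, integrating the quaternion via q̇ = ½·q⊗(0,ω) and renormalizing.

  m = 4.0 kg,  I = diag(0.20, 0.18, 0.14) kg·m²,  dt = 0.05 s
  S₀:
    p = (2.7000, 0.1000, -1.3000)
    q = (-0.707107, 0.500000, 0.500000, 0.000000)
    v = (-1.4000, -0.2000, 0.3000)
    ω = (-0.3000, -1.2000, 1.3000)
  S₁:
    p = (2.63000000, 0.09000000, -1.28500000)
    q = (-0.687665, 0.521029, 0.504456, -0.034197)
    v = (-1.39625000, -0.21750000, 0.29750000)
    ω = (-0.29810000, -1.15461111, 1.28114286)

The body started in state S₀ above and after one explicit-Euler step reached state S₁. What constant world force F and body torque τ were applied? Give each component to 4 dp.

F = (0.3000, -1.4000, -0.2000)
τ = (0.0700, 0.1400, -0.0600)

ω₁ − ω₀ = (0.00190000, 0.04538889, -0.01885714)
gyro term ω₀×Iω₀ = (0.0624, -0.0234, -0.0072)
I·α + gyro = (0.0700, 0.1400, -0.0600)
Δv = v₁−v₀ = (0.00375000, -0.01750000, -0.00250000)
m·(v₁−v₀)/dt = (0.3000, -1.4000, -0.2000)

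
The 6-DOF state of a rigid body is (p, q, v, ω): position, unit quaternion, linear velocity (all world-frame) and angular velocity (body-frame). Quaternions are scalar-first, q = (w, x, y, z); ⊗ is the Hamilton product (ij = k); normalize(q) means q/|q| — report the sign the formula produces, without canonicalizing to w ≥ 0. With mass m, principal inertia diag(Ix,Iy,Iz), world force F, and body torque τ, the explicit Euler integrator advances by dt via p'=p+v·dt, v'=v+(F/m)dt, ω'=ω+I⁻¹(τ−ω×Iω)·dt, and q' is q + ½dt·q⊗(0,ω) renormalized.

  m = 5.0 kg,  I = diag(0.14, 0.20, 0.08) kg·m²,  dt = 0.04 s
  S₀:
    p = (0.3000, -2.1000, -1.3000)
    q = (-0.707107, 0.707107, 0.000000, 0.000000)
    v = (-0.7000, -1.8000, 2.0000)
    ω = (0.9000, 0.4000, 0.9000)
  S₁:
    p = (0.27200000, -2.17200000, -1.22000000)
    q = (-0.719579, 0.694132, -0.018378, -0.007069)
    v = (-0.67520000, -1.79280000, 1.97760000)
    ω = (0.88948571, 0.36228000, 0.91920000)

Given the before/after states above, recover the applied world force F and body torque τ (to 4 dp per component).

F = (3.1000, 0.9000, -2.8000)
τ = (-0.0800, -0.1400, 0.0600)

ω₁ − ω₀ = (-0.01051429, -0.03772000, 0.01920000)
τ = I·(Δω/dt) + ω₀×(Iω₀) = (-0.0800, -0.1400, 0.0600)
Δv = v₁−v₀ = (0.02480000, 0.00720000, -0.02240000)
applied force F = (3.1000, 0.9000, -2.8000)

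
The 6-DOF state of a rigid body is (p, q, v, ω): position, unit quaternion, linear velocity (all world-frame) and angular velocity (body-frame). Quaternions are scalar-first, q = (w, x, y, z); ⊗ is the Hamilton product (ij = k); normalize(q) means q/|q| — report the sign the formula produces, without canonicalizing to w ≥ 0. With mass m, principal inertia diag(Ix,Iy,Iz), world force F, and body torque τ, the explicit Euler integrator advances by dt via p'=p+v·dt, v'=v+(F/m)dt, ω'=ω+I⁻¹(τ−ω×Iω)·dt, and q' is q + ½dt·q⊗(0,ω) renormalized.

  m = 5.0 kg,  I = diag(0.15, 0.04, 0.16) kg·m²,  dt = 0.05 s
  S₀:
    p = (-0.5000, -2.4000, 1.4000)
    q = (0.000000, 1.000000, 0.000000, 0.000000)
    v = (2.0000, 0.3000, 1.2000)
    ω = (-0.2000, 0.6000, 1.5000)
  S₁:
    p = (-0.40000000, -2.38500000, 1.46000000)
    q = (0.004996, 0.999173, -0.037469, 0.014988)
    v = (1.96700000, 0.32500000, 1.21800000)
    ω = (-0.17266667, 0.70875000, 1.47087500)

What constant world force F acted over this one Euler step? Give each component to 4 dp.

velocity change Δv = (-0.03300000, 0.02500000, 0.01800000)
m·(v₁−v₀)/dt = (-3.3000, 2.5000, 1.8000)

F = (-3.3000, 2.5000, 1.8000)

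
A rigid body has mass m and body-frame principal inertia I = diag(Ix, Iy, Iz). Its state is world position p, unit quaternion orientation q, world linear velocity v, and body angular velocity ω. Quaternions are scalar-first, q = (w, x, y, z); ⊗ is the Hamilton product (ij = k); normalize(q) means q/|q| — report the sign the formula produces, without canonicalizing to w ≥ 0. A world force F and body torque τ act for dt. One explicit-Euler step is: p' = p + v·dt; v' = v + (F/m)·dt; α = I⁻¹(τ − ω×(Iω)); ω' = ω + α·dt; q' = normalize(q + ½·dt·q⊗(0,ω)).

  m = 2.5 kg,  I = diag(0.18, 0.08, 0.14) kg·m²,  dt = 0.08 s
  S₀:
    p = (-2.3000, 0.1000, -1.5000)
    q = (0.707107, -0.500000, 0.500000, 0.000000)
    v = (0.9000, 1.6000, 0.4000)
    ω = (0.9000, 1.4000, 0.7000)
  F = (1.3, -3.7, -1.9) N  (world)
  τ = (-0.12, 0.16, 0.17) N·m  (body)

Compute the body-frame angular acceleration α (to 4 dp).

precession coupling ω×(Iω) = (0.0588, 0.0252, -0.1260)
α = I⁻¹(τ − ω×Iω) = (-0.9933, 1.6850, 2.1143)

α = (-0.9933, 1.6850, 2.1143)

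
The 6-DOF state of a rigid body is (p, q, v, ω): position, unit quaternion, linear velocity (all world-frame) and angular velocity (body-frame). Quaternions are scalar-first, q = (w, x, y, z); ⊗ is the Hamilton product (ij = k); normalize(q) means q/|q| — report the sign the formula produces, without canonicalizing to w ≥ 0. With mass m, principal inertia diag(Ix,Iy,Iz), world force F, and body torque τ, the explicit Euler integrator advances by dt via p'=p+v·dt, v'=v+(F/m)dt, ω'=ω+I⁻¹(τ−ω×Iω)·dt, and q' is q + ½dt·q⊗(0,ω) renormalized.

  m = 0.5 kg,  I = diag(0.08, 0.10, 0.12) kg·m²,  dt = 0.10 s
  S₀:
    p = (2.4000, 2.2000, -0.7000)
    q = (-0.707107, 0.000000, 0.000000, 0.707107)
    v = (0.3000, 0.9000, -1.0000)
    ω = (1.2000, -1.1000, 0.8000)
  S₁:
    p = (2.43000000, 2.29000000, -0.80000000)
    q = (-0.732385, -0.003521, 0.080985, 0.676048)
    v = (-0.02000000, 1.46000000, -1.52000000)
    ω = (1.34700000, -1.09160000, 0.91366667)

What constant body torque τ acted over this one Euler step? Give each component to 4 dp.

τ = (0.1000, -0.0300, 0.1100)

rate change Δω = (0.14700000, 0.00840000, 0.11366667)
τ = I·(Δω/dt) + ω₀×(Iω₀) = (0.1000, -0.0300, 0.1100)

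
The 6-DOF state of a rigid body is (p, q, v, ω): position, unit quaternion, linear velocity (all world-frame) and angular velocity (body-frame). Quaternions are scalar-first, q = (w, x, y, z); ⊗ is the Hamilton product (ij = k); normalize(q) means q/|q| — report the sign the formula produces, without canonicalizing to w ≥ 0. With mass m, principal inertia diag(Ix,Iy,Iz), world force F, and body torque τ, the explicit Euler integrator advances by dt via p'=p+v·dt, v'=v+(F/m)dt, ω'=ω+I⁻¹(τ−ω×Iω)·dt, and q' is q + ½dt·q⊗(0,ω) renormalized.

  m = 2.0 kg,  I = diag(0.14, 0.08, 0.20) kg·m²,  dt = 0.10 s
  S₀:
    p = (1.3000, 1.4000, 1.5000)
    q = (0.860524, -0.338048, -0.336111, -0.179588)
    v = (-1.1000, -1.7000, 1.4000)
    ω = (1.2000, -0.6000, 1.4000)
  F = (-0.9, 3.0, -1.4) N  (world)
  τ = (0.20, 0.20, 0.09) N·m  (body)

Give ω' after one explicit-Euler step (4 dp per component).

ω×(Iω) gyroscopic = (-0.1008, -0.1008, 0.0432)
α = I⁻¹(τ − ω×Iω) = (2.1486, 3.7600, 0.2340)
new body rate ω' = (1.4149, -0.2240, 1.4234)

ω' = (1.4149, -0.2240, 1.4234)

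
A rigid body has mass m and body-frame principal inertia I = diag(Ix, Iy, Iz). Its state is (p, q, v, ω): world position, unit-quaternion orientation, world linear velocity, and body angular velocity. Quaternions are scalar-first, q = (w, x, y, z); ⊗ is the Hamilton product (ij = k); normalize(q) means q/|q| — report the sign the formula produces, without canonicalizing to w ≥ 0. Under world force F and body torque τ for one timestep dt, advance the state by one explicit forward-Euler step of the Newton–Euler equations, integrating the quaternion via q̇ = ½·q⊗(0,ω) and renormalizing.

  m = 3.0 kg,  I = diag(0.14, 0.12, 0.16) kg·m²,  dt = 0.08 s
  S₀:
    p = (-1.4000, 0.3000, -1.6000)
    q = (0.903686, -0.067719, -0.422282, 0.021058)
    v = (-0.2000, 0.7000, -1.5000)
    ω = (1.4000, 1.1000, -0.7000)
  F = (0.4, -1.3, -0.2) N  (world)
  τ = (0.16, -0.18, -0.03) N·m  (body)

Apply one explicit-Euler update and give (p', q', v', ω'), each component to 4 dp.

a = (0.1333, -0.4333, -0.0667)
new position p' = (-1.4160, 0.3560, -1.7200)
v' = v + a·dt = (-0.1893, 0.6653, -1.5053)
gyro term ω×Iω = (-0.0308, 0.0196, -0.0308)
α = I⁻¹(τ − ω×Iω) = (1.3629, -1.6633, 0.0050)
new body rate ω' = (1.5090, 0.9669, -0.6996)
Hamilton product q⊗(0,ω) = (0.5740574, 1.5375940, 0.9761325, -0.1158763)
q + ½dt·q⊗(0,ω), renormalized = (0.9239, -0.0062, -0.3821, 0.0164)

p' = (-1.4160, 0.3560, -1.7200)
q' = (0.9239, -0.0062, -0.3821, 0.0164)
v' = (-0.1893, 0.6653, -1.5053)
ω' = (1.5090, 0.9669, -0.6996)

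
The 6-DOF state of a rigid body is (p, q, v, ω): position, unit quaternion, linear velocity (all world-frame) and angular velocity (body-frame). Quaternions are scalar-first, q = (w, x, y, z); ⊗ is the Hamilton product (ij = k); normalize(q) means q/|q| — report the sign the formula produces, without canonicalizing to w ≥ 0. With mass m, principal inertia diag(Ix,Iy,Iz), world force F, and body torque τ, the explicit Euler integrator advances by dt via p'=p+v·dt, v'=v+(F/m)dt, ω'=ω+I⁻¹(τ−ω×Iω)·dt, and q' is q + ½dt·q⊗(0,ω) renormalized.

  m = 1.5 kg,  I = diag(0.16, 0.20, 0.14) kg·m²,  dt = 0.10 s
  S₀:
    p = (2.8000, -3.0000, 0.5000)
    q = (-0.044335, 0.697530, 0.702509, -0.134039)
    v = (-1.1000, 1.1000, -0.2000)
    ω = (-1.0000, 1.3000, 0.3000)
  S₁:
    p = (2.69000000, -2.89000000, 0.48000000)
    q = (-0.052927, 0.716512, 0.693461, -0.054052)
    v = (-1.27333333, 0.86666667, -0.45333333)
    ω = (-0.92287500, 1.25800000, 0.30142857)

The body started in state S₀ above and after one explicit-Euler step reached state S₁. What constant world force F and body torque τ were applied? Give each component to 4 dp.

Δω = ω₁−ω₀ = (0.07712500, -0.04200000, 0.00142857)
I·α + gyro = (0.1000, -0.0900, -0.0500)
Δv = v₁−v₀ = (-0.17333333, -0.23333333, -0.25333333)
m·(v₁−v₀)/dt = (-2.6000, -3.5000, -3.8000)

F = (-2.6000, -3.5000, -3.8000)
τ = (0.1000, -0.0900, -0.0500)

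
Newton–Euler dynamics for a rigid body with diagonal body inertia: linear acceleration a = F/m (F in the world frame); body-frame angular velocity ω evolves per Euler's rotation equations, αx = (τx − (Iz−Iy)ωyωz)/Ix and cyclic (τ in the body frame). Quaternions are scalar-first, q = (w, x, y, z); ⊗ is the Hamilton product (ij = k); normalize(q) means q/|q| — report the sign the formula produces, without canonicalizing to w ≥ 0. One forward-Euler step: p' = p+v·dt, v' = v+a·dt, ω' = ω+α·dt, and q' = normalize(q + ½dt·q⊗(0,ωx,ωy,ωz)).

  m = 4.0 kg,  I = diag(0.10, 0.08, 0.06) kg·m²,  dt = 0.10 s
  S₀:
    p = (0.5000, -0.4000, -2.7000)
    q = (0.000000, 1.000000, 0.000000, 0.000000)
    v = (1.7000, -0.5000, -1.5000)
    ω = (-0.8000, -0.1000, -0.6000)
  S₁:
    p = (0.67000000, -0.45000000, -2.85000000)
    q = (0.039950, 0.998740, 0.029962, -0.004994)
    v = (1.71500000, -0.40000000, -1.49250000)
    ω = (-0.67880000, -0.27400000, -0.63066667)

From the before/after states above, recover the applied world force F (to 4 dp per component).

F = (0.6000, 4.0000, 0.3000)

Δv = v₁−v₀ = (0.01500000, 0.10000000, 0.00750000)
applied force F = (0.6000, 4.0000, 0.3000)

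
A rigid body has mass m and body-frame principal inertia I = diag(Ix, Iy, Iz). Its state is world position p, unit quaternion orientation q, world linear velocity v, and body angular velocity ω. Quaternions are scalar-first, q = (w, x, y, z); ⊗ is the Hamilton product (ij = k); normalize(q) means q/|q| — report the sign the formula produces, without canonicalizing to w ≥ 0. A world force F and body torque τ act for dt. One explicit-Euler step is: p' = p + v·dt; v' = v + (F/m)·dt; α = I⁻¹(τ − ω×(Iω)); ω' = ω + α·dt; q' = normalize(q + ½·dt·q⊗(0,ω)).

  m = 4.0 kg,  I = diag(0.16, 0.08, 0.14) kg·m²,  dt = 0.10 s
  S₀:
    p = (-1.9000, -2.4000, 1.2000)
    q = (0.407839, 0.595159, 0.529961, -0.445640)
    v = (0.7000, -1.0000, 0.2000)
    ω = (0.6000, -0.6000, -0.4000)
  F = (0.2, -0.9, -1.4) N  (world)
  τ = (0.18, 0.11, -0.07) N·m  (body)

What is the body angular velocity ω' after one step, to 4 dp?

gyro term ω×Iω = (0.0144, -0.0048, 0.0288)
angular accel α = (1.0350, 1.4350, -0.7057)
ω + α·dt = (0.7035, -0.4565, -0.4706)

ω' = (0.7035, -0.4565, -0.4706)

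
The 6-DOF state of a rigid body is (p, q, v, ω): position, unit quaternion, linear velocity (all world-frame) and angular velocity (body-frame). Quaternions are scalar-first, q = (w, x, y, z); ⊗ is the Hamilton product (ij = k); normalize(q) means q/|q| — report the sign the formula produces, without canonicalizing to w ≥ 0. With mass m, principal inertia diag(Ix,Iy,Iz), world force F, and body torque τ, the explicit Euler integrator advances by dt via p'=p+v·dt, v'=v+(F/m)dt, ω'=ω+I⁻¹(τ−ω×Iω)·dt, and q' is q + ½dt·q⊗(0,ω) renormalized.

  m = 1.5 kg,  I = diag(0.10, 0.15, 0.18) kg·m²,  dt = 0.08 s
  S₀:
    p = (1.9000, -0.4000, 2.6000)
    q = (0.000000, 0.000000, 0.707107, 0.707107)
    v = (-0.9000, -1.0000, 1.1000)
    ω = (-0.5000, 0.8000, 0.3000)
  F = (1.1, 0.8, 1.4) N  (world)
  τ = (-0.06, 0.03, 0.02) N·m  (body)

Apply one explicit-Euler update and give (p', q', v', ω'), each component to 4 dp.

p' = p + v·dt = (1.8280, -0.4800, 2.6880)
new velocity v' = (-0.8413, -0.9573, 1.1747)
ω×(Iω) gyroscopic = (0.0072, 0.0120, -0.0200)
(τ − ω×Iω)/I = (-0.6720, 0.1200, 0.2222)
ω' = ω + α·dt = (-0.5538, 0.8096, 0.3178)
q⊗(0,ω) = (-0.7778177, -0.3535535, -0.3535535, 0.3535535)
q' = normalize(q + ½dt·q⊗(0,ω)) = (-0.0311, -0.0141, 0.6924, 0.7207)

p' = (1.8280, -0.4800, 2.6880)
q' = (-0.0311, -0.0141, 0.6924, 0.7207)
v' = (-0.8413, -0.9573, 1.1747)
ω' = (-0.5538, 0.8096, 0.3178)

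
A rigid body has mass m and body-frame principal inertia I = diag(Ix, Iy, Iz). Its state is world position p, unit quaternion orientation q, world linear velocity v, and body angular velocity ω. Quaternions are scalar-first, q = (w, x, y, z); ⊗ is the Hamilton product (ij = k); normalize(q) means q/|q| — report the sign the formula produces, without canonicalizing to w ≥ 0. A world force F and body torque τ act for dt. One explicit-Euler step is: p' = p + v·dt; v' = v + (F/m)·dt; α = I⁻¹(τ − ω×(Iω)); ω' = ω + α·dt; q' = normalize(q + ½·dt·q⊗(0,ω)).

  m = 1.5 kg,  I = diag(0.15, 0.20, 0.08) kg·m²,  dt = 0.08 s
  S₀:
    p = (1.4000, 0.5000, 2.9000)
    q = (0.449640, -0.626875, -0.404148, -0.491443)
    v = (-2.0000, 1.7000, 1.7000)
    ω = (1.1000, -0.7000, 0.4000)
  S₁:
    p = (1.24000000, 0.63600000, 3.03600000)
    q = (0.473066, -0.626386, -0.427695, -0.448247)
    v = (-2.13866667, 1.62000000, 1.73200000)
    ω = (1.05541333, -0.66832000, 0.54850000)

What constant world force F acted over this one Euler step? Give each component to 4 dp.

v₁ − v₀ = (-0.13866667, -0.08000000, 0.03200000)
m·(v₁−v₀)/dt = (-2.6000, -1.5000, 0.6000)

F = (-2.6000, -1.5000, 0.6000)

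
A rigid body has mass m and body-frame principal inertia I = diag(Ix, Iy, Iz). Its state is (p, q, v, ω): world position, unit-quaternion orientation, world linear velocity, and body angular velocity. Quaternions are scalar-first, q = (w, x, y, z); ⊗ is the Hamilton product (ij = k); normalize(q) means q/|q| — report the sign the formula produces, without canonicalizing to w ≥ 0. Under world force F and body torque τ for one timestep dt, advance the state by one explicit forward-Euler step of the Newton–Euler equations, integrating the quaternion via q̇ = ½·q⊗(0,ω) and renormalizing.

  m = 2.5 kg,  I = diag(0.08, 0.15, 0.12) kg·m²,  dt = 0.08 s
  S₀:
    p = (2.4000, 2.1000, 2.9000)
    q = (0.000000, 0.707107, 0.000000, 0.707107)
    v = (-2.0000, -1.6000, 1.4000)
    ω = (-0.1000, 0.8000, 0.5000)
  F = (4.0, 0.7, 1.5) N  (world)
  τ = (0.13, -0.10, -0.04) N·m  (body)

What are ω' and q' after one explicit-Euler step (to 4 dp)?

α = I⁻¹(τ − ω×Iω) = (1.7750, -0.6800, -0.2867)
new body rate ω' = (0.0420, 0.7456, 0.4771)
Hamilton product q⊗(0,ω) = (-0.2828428, -0.5656856, -0.4242642, 0.5656856)
updated quaternion q' = (-0.0113, 0.6840, -0.0170, 0.7292)

ω' = (0.0420, 0.7456, 0.4771)
q' = (-0.0113, 0.6840, -0.0170, 0.7292)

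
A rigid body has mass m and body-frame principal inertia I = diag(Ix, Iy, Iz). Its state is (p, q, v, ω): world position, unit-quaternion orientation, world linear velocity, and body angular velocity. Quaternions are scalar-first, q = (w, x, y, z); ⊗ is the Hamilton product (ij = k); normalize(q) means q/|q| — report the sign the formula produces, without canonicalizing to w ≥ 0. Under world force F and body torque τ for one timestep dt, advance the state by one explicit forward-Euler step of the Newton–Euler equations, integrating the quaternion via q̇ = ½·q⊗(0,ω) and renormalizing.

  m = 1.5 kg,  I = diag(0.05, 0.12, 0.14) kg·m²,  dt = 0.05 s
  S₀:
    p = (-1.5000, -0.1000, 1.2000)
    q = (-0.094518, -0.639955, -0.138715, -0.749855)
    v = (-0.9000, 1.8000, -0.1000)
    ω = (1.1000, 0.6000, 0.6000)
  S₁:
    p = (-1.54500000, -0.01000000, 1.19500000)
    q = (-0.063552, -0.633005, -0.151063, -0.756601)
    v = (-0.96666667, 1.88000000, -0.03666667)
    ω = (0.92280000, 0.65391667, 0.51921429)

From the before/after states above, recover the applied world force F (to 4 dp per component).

v₁ − v₀ = (-0.06666667, 0.08000000, 0.06333333)
m·(v₁−v₀)/dt = (-2.0000, 2.4000, 1.9000)

F = (-2.0000, 2.4000, 1.9000)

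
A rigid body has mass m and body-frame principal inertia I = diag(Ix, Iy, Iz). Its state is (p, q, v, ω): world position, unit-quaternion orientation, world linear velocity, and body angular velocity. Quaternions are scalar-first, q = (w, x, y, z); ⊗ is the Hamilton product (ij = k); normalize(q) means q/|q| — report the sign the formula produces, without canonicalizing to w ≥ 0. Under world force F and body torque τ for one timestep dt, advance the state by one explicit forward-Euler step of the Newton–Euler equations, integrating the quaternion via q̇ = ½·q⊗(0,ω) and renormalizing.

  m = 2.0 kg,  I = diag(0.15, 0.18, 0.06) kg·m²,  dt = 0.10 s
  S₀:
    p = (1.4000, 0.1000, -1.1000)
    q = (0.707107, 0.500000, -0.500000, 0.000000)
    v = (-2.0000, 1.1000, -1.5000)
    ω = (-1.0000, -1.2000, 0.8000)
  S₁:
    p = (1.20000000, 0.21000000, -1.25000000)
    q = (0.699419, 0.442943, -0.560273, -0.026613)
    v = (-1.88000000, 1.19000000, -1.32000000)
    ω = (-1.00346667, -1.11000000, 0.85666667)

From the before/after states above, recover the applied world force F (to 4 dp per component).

F = (2.4000, 1.8000, 3.6000)

velocity change Δv = (0.12000000, 0.09000000, 0.18000000)
applied force F = (2.4000, 1.8000, 3.6000)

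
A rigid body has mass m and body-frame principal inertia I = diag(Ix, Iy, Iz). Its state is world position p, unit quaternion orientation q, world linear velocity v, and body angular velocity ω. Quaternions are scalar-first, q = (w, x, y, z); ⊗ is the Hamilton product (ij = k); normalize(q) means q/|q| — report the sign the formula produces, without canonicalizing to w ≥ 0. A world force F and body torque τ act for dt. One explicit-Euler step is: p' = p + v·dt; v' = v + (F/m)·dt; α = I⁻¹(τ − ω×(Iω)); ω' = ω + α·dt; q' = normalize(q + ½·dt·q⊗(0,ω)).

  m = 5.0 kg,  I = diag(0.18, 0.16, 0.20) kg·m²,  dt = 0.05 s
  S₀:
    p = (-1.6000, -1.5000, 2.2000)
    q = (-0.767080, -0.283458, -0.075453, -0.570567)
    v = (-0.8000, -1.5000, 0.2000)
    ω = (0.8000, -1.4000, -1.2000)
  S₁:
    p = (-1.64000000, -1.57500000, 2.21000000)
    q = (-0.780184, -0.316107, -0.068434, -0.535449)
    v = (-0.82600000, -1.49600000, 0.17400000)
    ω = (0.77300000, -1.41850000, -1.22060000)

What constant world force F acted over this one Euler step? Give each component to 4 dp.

velocity change Δv = (-0.02600000, 0.00400000, -0.02600000)
m·(v₁−v₀)/dt = (-2.6000, 0.4000, -2.6000)

F = (-2.6000, 0.4000, -2.6000)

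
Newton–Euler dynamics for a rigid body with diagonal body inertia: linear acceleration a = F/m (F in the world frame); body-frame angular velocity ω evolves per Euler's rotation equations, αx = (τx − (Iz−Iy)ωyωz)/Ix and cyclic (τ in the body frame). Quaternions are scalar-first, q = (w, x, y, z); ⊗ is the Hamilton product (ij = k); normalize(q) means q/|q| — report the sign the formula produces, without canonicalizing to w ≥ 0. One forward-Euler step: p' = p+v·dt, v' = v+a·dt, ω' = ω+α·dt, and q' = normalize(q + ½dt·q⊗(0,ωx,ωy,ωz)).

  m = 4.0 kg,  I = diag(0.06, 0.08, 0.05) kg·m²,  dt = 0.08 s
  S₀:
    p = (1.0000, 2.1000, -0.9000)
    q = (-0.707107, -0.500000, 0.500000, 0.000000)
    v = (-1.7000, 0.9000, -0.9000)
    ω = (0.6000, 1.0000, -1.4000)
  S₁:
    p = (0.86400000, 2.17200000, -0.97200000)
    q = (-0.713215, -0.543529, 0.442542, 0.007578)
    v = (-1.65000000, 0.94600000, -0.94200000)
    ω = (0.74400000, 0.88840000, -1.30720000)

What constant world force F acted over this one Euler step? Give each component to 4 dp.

F = (2.5000, 2.3000, -2.1000)

v₁ − v₀ = (0.05000000, 0.04600000, -0.04200000)
applied force F = (2.5000, 2.3000, -2.1000)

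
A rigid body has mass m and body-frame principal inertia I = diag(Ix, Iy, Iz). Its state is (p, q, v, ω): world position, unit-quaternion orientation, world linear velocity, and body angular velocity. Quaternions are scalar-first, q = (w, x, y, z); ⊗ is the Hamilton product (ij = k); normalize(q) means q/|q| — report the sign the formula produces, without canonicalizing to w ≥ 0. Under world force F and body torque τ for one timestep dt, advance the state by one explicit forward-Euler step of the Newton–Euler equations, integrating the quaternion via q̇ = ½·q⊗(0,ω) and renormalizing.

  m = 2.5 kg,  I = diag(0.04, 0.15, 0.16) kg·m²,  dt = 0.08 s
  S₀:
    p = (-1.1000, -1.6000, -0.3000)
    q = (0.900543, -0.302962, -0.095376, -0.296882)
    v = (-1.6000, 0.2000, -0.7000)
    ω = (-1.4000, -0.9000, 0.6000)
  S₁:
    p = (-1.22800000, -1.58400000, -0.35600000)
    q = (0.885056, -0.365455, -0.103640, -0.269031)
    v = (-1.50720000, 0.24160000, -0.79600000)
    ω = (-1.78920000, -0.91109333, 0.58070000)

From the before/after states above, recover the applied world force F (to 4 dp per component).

F = (2.9000, 1.3000, -3.0000)

velocity change Δv = (0.09280000, 0.04160000, -0.09600000)
applied force F = (2.9000, 1.3000, -3.0000)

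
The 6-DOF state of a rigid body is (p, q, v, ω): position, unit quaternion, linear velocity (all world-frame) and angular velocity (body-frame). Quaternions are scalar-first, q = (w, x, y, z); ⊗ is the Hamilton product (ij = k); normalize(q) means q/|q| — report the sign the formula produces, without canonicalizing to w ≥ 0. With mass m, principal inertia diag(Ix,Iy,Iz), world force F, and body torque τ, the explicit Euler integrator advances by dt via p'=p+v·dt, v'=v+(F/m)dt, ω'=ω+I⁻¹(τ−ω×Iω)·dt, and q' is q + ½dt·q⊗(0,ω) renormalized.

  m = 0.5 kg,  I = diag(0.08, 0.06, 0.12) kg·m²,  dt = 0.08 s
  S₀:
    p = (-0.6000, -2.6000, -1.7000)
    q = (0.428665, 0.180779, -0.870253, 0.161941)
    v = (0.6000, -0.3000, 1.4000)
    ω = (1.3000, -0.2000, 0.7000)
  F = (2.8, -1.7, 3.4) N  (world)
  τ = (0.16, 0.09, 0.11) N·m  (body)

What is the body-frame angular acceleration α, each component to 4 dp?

α = (2.1050, 2.1067, 0.8733)

precession coupling ω×(Iω) = (-0.0084, -0.0364, 0.0052)
(τ − ω×Iω)/I = (2.1050, 2.1067, 0.8733)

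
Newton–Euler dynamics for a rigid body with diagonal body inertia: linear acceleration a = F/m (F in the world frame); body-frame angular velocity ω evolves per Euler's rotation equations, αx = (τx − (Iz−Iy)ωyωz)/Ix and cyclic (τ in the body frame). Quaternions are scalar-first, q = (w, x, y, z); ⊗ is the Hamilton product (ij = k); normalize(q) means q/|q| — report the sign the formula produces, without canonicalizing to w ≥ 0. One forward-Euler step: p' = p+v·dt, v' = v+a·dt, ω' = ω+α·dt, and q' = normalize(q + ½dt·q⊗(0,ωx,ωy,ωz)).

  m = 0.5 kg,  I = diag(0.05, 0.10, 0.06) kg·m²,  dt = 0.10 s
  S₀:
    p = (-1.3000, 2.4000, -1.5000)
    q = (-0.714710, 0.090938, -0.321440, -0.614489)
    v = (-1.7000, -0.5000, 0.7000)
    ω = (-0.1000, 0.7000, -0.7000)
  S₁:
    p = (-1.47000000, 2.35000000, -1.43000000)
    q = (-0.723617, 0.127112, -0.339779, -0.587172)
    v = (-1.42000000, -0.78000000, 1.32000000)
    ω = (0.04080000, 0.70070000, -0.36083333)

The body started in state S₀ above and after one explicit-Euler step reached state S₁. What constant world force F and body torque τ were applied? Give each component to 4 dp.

F = (1.4000, -1.4000, 3.1000)
τ = (0.0900, 0.0000, 0.2000)

velocity change Δv = (0.28000000, -0.28000000, 0.62000000)
applied force F = (1.4000, -1.4000, 3.1000)
rate change Δω = (0.14080000, 0.00070000, 0.33916667)
I·α + gyro = (0.0900, 0.0000, 0.2000)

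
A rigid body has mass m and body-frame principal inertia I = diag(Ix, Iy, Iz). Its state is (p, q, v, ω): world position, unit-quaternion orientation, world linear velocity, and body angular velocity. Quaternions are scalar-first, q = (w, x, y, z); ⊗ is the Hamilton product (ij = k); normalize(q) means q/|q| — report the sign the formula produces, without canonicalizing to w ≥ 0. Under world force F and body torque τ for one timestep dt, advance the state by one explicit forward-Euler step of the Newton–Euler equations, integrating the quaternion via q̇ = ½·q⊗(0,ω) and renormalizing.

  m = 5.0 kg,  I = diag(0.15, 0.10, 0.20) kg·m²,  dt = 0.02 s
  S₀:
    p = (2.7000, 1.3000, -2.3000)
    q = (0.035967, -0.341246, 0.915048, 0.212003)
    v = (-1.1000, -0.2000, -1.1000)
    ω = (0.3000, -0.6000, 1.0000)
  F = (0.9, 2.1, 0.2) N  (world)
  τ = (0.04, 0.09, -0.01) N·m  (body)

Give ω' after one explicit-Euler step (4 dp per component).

ω×(Iω) gyroscopic = (-0.0600, -0.0150, 0.0090)
angular accel α = (0.6667, 1.0500, -0.0950)
new body rate ω' = (0.3133, -0.5790, 0.9981)

ω' = (0.3133, -0.5790, 0.9981)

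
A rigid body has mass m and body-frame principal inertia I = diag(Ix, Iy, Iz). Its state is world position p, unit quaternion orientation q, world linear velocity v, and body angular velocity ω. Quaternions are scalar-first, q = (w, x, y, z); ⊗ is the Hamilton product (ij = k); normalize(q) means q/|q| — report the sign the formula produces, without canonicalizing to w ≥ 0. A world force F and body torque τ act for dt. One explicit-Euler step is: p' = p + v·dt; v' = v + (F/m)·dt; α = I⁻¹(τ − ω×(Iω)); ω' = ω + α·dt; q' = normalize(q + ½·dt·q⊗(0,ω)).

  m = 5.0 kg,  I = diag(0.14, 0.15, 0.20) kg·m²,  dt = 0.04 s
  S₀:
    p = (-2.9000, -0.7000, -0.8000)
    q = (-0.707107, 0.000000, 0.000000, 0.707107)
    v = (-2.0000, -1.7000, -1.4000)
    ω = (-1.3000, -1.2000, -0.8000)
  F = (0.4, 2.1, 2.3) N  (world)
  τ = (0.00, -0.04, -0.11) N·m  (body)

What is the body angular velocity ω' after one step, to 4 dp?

ω' = (-1.3137, -1.1940, -0.8251)

precession coupling ω×(Iω) = (0.0480, -0.0624, 0.0156)
α = I⁻¹(τ − ω×Iω) = (-0.3429, 0.1493, -0.6280)
ω + α·dt = (-1.3137, -1.1940, -0.8251)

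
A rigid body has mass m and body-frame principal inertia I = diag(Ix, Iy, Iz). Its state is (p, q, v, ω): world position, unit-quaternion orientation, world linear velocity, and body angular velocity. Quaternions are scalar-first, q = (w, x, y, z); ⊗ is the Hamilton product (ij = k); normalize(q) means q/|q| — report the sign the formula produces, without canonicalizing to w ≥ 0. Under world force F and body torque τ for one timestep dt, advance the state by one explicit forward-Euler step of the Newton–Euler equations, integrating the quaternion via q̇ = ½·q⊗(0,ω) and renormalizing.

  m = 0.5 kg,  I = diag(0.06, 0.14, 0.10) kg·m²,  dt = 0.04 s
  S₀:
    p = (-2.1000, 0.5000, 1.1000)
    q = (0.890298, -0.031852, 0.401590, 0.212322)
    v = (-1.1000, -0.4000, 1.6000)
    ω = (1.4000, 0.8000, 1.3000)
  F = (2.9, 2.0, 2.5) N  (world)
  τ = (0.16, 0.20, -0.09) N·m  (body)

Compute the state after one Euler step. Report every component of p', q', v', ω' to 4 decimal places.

ω×(Iω) gyroscopic = (-0.0416, -0.0728, 0.0896)
angular accel α = (3.3600, 1.9486, -1.7960)
new body rate ω' = (1.5344, 0.8779, 1.2282)
2q̇ = q⊗(0,ω) = (-0.5526978, 1.5986266, 1.0508968, 0.5696798)
q' = normalize(q + ½dt·q⊗(0,ω)) = (0.8785, 0.0001, 0.4222, 0.2235)
p + v·dt = (-2.1440, 0.4840, 1.1640)
new velocity v' = (-0.8680, -0.2400, 1.8000)

p' = (-2.1440, 0.4840, 1.1640)
q' = (0.8785, 0.0001, 0.4222, 0.2235)
v' = (-0.8680, -0.2400, 1.8000)
ω' = (1.5344, 0.8779, 1.2282)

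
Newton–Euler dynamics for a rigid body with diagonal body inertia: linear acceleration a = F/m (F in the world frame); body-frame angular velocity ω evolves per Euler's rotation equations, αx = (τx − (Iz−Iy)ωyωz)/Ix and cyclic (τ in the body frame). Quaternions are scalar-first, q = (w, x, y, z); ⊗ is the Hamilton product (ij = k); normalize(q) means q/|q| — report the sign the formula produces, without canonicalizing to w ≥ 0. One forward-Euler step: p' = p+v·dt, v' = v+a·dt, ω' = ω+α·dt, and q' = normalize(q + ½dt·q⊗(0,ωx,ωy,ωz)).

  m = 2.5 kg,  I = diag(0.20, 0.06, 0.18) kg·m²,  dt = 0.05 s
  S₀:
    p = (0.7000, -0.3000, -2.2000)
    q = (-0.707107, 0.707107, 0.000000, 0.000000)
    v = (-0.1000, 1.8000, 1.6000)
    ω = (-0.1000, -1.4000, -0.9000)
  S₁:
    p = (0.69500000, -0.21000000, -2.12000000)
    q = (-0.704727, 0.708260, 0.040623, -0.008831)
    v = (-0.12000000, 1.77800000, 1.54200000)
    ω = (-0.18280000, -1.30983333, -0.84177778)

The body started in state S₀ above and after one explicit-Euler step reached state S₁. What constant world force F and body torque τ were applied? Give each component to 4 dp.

rate change Δω = (-0.08280000, 0.09016667, 0.05822222)
precession coupling = (0.1512, 0.0018, -0.0196)
applied torque τ = (-0.1800, 0.1100, 0.1900)
Δv = v₁−v₀ = (-0.02000000, -0.02200000, -0.05800000)
applied force F = (-1.0000, -1.1000, -2.9000)

F = (-1.0000, -1.1000, -2.9000)
τ = (-0.1800, 0.1100, 0.1900)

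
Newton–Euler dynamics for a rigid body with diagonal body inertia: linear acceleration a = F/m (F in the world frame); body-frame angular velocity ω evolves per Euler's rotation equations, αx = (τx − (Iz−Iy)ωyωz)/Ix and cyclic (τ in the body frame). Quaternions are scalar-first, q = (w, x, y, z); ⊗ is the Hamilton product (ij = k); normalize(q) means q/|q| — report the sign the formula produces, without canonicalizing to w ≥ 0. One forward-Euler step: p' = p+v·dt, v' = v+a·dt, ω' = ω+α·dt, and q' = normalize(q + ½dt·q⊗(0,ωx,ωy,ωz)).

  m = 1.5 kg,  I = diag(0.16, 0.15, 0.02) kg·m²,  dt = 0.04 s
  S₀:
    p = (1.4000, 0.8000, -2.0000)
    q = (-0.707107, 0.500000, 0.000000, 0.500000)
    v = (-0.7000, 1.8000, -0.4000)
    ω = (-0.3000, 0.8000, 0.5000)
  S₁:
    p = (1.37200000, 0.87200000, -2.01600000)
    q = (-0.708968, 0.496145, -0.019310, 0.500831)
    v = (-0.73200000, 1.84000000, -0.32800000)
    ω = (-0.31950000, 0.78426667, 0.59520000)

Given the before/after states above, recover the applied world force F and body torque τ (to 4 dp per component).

rate change Δω = (-0.01950000, -0.01573333, 0.09520000)
gyro term ω₀×Iω₀ = (-0.0520, -0.0210, 0.0024)
I·α + gyro = (-0.1300, -0.0800, 0.0500)
v₁ − v₀ = (-0.03200000, 0.04000000, 0.07200000)
applied force F = (-1.2000, 1.5000, 2.7000)

F = (-1.2000, 1.5000, 2.7000)
τ = (-0.1300, -0.0800, 0.0500)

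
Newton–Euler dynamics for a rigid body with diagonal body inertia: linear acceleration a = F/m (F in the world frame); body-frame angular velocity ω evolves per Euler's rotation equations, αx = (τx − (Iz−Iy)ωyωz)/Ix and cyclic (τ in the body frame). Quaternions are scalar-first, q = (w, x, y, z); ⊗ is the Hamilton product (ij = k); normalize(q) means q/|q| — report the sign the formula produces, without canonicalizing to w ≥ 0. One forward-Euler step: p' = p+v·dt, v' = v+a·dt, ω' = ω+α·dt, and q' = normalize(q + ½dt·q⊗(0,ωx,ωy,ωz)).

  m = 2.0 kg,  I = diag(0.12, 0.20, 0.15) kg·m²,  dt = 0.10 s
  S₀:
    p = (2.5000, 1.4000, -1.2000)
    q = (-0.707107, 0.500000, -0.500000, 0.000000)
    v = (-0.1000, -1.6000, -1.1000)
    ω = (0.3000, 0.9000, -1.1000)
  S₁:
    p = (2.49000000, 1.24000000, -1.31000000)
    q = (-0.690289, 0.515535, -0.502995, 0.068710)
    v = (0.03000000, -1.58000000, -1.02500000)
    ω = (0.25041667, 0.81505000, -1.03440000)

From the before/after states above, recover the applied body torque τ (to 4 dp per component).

τ = (-0.0100, -0.1600, 0.1200)

ω₁ − ω₀ = (-0.04958333, -0.08495000, 0.06560000)
precession coupling = (0.0495, 0.0099, 0.0216)
τ = I·(Δω/dt) + ω₀×(Iω₀) = (-0.0100, -0.1600, 0.1200)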